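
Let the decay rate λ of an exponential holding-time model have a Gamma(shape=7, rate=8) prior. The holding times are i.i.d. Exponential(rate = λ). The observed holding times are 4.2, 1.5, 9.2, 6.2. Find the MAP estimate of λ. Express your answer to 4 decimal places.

λ̂_MAP = 0.3436

The Exponential(rate=λ) likelihood is ∝ λ^n e^(−λΣtᵢ). Here n = 4 and Σtᵢ = 4.2 + 1.5 + 9.2 + 6.2 = 21.1.
Posterior ∝ λ^6e^(−8λ) · λ^4e^(−21.1λ) = λ^10e^(−29.1λ), i.e. Gamma(11, 29.1).
Mode = (a−1)/b = 10/29.1 ≈ 0.3436.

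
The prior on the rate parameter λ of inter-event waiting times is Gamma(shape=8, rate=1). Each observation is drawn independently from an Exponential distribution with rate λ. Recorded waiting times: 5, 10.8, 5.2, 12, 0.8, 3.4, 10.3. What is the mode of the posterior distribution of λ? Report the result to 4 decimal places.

The Exponential(rate=λ) likelihood is ∝ λ^n e^(−λΣtᵢ). Here n = 7 and Σtᵢ = 5 + 10.8 + 5.2 + 12 + 0.8 + 3.4 + 10.3 = 47.5.
Posterior ∝ λ^7e^(−1λ) · λ^7e^(−47.5λ) = λ^14e^(−48.5λ), i.e. Gamma(15, 48.5).
Mode = (a−1)/b = 14/48.5 ≈ 0.2887.

λ̂_MAP = 0.2887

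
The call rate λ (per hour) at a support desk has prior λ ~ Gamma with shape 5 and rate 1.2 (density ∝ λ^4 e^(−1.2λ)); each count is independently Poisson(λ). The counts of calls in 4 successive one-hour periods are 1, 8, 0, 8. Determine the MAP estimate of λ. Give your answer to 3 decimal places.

λ̂_MAP = 4.038

Σxᵢ = 1+8+0+8 = 17, with n = 4.
Posterior ∝ λ^4e^(−1.2λ) · λ^17e^(−4λ) = λ^21e^(−5.2λ), i.e. Gamma(shape=22, rate=5.2).
The mode of a Gamma(a, b) with a ≥ 1 (shape–rate) is (a−1)/b = 21/5.2 ≈ 4.038.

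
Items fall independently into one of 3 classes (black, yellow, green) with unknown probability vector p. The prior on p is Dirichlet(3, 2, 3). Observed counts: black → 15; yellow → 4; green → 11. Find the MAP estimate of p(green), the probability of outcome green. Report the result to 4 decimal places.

MAP estimate of p(green) = 0.3714

The posterior is Dirichlet(αᵢ + nᵢ) = Dirichlet(18, 6, 14).
For a Dirichlet(a₁,…,a_K) with all aᵢ > 1, the mode has j-th component (aⱼ − 1)/(Σaᵢ − K).
Here Σaᵢ = 38 and K = 3, so p(green) = (14 − 1)/(38 − 3) = 13/35 ≈ 0.3714.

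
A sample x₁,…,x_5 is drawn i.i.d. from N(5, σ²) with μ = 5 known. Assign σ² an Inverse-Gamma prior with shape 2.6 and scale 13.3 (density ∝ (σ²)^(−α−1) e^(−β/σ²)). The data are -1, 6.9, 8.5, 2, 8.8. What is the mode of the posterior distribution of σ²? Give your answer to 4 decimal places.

σ̂²_MAP = 8.3525

Sum of squared deviations about the known mean: SS = (-1−5)² + (6.9−5)² + (8.5−5)² + (2−5)² + (8.8−5)² = 75.3.
The Normal likelihood contributes (σ²)^(−n/2) exp(−SS/(2σ²)), so the posterior is Inverse-Gamma(α + n/2, β + SS/2) = Inverse-Gamma(5.1, 50.95).
The mode of Inverse-Gamma(a, b) is b/(a+1) = 50.95/6.1 ≈ 8.3525.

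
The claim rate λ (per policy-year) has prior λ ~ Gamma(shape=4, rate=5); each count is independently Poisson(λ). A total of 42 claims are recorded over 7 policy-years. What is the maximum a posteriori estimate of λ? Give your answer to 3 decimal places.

Σxᵢ = 42, n = 7.
Posterior ∝ λ^3e^(−5λ) · λ^42e^(−7λ) = λ^45e^(−12λ), i.e. Gamma(shape=46, rate=12).
The mode of a Gamma(a, b) with a ≥ 1 (shape–rate) is (a−1)/b = 45/12 ≈ 3.750.

λ̂_MAP = 3.750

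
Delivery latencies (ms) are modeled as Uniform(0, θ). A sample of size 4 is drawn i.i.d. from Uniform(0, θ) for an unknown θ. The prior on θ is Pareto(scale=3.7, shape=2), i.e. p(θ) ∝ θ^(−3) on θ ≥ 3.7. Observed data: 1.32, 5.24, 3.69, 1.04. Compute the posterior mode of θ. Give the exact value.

The Uniform(0, θ) likelihood is θ^(−n) for θ ≥ max(xᵢ), zero otherwise. Here max(xᵢ) = 5.24.
Posterior ∝ θ^(−3) · θ^(−4) = θ^(−7) on θ ≥ max(3.7, 5.24) = 5.24.
This density is strictly decreasing in θ, so the posterior mode lies at the lower boundary of the support.

θ̂_MAP = 5.24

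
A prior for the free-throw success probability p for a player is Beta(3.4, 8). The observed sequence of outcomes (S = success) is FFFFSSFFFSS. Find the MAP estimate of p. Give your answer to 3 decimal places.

Prior: Beta(3.4, 8).
Data: 4 successes in 11 trials (from the sequence). The binomial likelihood contributes p^4(1−p)^7, so the posterior is Beta(3.4+4, 8+7) = Beta(7.4, 15).
For Beta(a, b) with a, b > 1 the mode is (a−1)/(a+b−2) = 6.4/20.4 ≈ 0.314.

p̂_MAP = 0.314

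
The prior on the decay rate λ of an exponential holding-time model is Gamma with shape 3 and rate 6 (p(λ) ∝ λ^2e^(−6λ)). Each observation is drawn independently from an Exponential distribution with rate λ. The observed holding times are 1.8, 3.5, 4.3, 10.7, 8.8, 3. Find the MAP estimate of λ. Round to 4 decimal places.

The Exponential(rate=λ) likelihood is ∝ λ^n e^(−λΣtᵢ). Here n = 6 and Σtᵢ = 1.8 + 3.5 + 4.3 + 10.7 + 8.8 + 3 = 32.1.
Posterior ∝ λ^2e^(−6λ) · λ^6e^(−32.1λ) = λ^8e^(−38.1λ), i.e. Gamma(9, 38.1).
Mode = (a−1)/b = 8/38.1 ≈ 0.2100.

λ̂_MAP = 0.2100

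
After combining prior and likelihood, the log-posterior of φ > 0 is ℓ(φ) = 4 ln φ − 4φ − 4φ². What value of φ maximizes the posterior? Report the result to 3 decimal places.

ℓ'(φ) = 4/φ − 4 − 8φ. Setting this to zero and multiplying by φ: 8φ² + 4φ − 4 = 0.
φ = (−4 + √(4² + 4·8·4)) / (2·8) = (−4 + √144) / 16 = (−4 + 12)/16 = 1/2.
ℓ''(φ) = −4/φ² − 8 < 0, confirming a maximum.

φ̂_MAP = 0.500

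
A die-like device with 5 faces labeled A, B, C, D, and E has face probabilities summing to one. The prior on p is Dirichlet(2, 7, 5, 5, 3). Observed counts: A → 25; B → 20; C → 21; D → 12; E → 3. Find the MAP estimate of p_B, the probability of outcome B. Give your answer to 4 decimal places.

MAP estimate of p_B = 0.2653

The posterior is Dirichlet(αᵢ + nᵢ) = Dirichlet(27, 27, 26, 17, 6).
For a Dirichlet(a₁,…,a_K) with all aᵢ > 1, the mode has j-th component (aⱼ − 1)/(Σaᵢ − K).
Here Σaᵢ = 103 and K = 5, so p_B = (27 − 1)/(103 − 5) = 26/98 ≈ 0.2653.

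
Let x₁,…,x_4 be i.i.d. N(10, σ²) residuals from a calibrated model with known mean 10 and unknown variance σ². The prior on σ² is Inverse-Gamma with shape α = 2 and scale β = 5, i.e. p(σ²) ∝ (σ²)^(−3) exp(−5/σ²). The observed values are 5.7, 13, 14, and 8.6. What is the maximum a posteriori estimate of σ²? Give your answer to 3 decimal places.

Sum of squared deviations about the known mean: SS = (5.7−10)² + (13−10)² + (14−10)² + (8.6−10)² = 45.45.
The Normal likelihood contributes (σ²)^(−n/2) exp(−SS/(2σ²)), so the posterior is Inverse-Gamma(α + n/2, β + SS/2) = Inverse-Gamma(4, 27.725).
The mode of Inverse-Gamma(a, b) is b/(a+1) = 27.725/5 ≈ 5.545.

σ̂²_MAP = 5.545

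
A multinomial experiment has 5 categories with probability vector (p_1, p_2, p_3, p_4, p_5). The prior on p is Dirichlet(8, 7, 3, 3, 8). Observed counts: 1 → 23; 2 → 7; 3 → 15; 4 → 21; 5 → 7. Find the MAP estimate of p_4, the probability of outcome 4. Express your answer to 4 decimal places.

MAP estimate: 0.2371

The posterior is Dirichlet(αᵢ + nᵢ) = Dirichlet(31, 14, 18, 24, 15).
For a Dirichlet(a₁,…,a_K) with all aᵢ > 1, the mode has j-th component (aⱼ − 1)/(Σaᵢ − K).
Here Σaᵢ = 102 and K = 5, so p_4 = (24 − 1)/(102 − 5) = 23/97 ≈ 0.2371.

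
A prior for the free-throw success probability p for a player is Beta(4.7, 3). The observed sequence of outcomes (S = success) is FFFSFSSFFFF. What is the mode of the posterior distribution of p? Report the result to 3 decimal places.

Prior: Beta(4.7, 3).
Data: 3 successes in 11 trials (from the sequence). The binomial likelihood contributes p^3(1−p)^8, so the posterior is Beta(4.7+3, 3+8) = Beta(7.7, 11).
For Beta(a, b) with a, b > 1 the mode is (a−1)/(a+b−2) = 6.7/16.7 ≈ 0.401.

p̂_MAP = 0.401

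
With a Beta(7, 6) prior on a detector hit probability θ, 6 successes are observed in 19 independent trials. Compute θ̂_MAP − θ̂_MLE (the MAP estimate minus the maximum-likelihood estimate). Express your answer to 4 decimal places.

MAP − MLE = 0.0842

Posterior is Beta(13, 19); MAP = (13−1)/(32−2) = 12/30 ≈ 0.40000.
MLE ignores the prior: θ̂_MLE = k/n = 6/19 ≈ 0.31579.
Difference = 12/30 − 6/19 = 8/95 ≈ 0.0842.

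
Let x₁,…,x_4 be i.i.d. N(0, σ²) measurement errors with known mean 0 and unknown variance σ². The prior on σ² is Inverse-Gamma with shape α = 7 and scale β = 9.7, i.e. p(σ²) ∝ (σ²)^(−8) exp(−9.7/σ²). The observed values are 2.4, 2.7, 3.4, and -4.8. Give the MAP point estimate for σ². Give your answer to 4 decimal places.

σ̂²_MAP = 3.3525

Sum of squared deviations about the known mean: SS = (2.4−0)² + (2.7−0)² + (3.4−0)² + (-4.8−0)² = 47.65.
The Normal likelihood contributes (σ²)^(−n/2) exp(−SS/(2σ²)), so the posterior is Inverse-Gamma(α + n/2, β + SS/2) = Inverse-Gamma(9, 33.525).
The mode of Inverse-Gamma(a, b) is b/(a+1) = 33.525/10 ≈ 3.3525.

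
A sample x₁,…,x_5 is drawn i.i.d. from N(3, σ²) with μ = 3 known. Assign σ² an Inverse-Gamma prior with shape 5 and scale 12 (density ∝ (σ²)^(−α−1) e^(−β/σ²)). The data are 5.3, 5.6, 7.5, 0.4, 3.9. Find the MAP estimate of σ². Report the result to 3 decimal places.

Sum of squared deviations about the known mean: SS = (5.3−3)² + (5.6−3)² + (7.5−3)² + (0.4−3)² + (3.9−3)² = 39.87.
The Normal likelihood contributes (σ²)^(−n/2) exp(−SS/(2σ²)), so the posterior is Inverse-Gamma(α + n/2, β + SS/2) = Inverse-Gamma(7.5, 31.935).
The mode of Inverse-Gamma(a, b) is b/(a+1) = 31.935/8.5 ≈ 3.757.

σ̂²_MAP = 3.757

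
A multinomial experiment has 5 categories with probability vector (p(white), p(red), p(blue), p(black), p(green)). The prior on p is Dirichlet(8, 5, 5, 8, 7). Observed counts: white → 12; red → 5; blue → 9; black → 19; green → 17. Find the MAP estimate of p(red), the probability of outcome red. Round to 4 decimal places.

MAP estimate of p(red) = 0.1000

The posterior is Dirichlet(αᵢ + nᵢ) = Dirichlet(20, 10, 14, 27, 24).
For a Dirichlet(a₁,…,a_K) with all aᵢ > 1, the mode has j-th component (aⱼ − 1)/(Σaᵢ − K).
Here Σaᵢ = 95 and K = 5, so p(red) = (10 − 1)/(95 − 5) = 9/90 ≈ 0.1000.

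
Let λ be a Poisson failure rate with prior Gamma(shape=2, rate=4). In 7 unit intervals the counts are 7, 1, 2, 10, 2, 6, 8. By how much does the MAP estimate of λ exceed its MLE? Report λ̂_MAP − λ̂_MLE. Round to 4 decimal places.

Σxᵢ = 36. Posterior is Gamma(38, 11); MAP = (38−1)/11 = 37/11 ≈ 3.36364.
MLE = x̄ = 36/7 ≈ 5.14286.
Difference = 37/11 − 36/7 = -137/77 ≈ -1.7792.

MAP − MLE = -1.7792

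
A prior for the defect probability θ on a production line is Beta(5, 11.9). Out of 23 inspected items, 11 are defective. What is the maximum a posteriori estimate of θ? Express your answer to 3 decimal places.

Prior: Beta(5, 11.9).
Data: 11 successes in 23 trials. The binomial likelihood contributes θ^11(1−θ)^12, so the posterior is Beta(5+11, 11.9+12) = Beta(16, 23.9).
For Beta(a, b) with a, b > 1 the mode is (a−1)/(a+b−2) = 15/37.9 ≈ 0.396.

θ̂_MAP = 0.396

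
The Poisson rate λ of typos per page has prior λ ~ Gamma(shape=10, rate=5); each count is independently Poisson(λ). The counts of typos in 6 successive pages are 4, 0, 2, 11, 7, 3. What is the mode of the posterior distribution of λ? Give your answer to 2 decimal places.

λ̂_MAP = 3.27

Σxᵢ = 4+0+2+11+7+3 = 27, with n = 6.
Posterior ∝ λ^9e^(−5λ) · λ^27e^(−6λ) = λ^36e^(−11λ), i.e. Gamma(shape=37, rate=11).
The mode of a Gamma(a, b) with a ≥ 1 (shape–rate) is (a−1)/b = 36/11 ≈ 3.27.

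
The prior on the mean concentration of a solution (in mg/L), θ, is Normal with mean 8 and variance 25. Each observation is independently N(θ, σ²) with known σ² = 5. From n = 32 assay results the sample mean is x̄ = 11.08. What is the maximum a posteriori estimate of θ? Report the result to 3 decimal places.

n = 32, x̄ = 11.08.
For a Normal prior and Normal likelihood with known variance, the posterior is Normal; its mode equals its mean, the precision-weighted average.
Prior precision 1/σ₀² = 1/25 = 0.04; data precision n/σ² = 32/5 = 6.4.
θ̂ = (0.04·8 + 6.4·11.08) / (0.04 + 6.4) = 71.232/6.44 = 1272/115 ≈ 11.061.

θ̂_MAP = 11.061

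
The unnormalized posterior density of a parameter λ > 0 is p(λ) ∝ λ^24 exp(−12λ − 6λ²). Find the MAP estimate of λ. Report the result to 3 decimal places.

λ̂_MAP = 1.000

ℓ'(λ) = 24/λ − 12 − 12λ. Setting this to zero and multiplying by λ: 12λ² + 12λ − 24 = 0.
λ = (−12 + √(12² + 4·12·24)) / (2·12) = (−12 + √1296) / 24 = (−12 + 36)/24 = 1.
ℓ''(λ) = −24/λ² − 12 < 0, confirming a maximum.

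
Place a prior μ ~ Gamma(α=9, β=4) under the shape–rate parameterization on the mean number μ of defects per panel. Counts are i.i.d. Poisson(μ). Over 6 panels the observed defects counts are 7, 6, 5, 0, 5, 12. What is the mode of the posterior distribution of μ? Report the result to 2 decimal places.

Σxᵢ = 7+6+5+0+5+12 = 35, with n = 6.
Posterior ∝ μ^8e^(−4μ) · μ^35e^(−6μ) = μ^43e^(−10μ), i.e. Gamma(shape=44, rate=10).
The mode of a Gamma(a, b) with a ≥ 1 (shape–rate) is (a−1)/b = 43/10 ≈ 4.30.

μ̂_MAP = 4.30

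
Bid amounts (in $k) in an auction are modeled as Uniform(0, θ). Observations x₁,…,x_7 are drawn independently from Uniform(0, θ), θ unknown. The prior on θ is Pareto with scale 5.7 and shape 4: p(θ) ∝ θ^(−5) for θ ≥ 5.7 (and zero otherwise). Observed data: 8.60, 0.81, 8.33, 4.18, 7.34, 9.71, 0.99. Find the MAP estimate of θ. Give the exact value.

The Uniform(0, θ) likelihood is θ^(−n) for θ ≥ max(xᵢ), zero otherwise. Here max(xᵢ) = 9.71.
Posterior ∝ θ^(−5) · θ^(−7) = θ^(−12) on θ ≥ max(5.7, 9.71) = 9.71.
This density is strictly decreasing in θ, so the posterior mode lies at the lower boundary of the support.

θ̂_MAP = 9.71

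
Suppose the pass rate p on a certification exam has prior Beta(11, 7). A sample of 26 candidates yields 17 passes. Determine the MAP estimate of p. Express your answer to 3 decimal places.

Prior: Beta(11, 7).
Data: 17 successes in 26 trials. The binomial likelihood contributes p^17(1−p)^9, so the posterior is Beta(11+17, 7+9) = Beta(28, 16).
For Beta(a, b) with a, b > 1 the mode is (a−1)/(a+b−2) = 27/42 ≈ 0.643.

p̂_MAP = 0.643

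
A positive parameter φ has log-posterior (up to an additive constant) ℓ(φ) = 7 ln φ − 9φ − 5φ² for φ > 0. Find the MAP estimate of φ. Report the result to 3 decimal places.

ℓ'(φ) = 7/φ − 9 − 10φ. Setting this to zero and multiplying by φ: 10φ² + 9φ − 7 = 0.
φ = (−9 + √(9² + 4·10·7)) / (2·10) = (−9 + √361) / 20 = (−9 + 19)/20 = 1/2.
ℓ''(φ) = −7/φ² − 10 < 0, confirming a maximum.

φ̂_MAP = 0.500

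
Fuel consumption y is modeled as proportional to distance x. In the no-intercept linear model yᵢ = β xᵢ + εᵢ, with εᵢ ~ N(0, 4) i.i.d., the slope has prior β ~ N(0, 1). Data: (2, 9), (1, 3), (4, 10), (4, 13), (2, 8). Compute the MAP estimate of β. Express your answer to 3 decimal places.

β̂_MAP = 2.867

log p(β | y) = −Σ(yᵢ − βxᵢ)²/(2·4) − β²/(2·1) + const.
Setting the derivative to zero: Σxᵢ(yᵢ − βxᵢ)/4 − β/1 = 0, so β = Σxᵢyᵢ / (Σxᵢ² + σ²/τ²).
Σxᵢyᵢ = 2·9 + 1·3 + 4·10 + 4·13 + 2·8 = 129; Σxᵢ² = 41; σ²/τ² = 4.
β̂_MAP = 129 / (41 + 4) = 129/45 ≈ 2.867.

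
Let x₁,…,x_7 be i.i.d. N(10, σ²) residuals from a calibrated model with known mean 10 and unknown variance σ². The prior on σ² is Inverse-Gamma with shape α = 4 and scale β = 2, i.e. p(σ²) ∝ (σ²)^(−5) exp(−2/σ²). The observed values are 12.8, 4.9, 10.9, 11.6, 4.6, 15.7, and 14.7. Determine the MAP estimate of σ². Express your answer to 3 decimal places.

Sum of squared deviations about the known mean: SS = (12.8−10)² + (4.9−10)² + (10.9−10)² + (11.6−10)² + (4.6−10)² + (15.7−10)² + (14.7−10)² = 120.96.
The Normal likelihood contributes (σ²)^(−n/2) exp(−SS/(2σ²)), so the posterior is Inverse-Gamma(α + n/2, β + SS/2) = Inverse-Gamma(7.5, 62.48).
The mode of Inverse-Gamma(a, b) is b/(a+1) = 62.48/8.5 ≈ 7.351.

σ̂²_MAP = 7.351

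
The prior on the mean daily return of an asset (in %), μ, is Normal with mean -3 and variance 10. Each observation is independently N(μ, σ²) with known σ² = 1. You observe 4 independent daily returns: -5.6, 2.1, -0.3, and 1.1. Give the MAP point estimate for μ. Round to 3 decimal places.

μ̂_MAP = -0.732

n = 4; x̄ = ((-5.6) + 2.1 + (-0.3) + 1.1)/4 = -2.7/4 = -0.675.
For a Normal prior and Normal likelihood with known variance, the posterior is Normal; its mode equals its mean, the precision-weighted average.
Prior precision 1/σ₀² = 1/10 = 0.1; data precision n/σ² = 4/1 = 4.
μ̂ = (0.1·(-3) + 4·(-0.675)) / (0.1 + 4) = (-3)/4.1 = -30/41 ≈ -0.732.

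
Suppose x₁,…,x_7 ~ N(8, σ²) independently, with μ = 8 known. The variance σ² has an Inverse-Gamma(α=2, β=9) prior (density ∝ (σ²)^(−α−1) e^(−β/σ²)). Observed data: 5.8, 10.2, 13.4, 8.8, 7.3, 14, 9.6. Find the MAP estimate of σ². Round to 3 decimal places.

σ̂²_MAP = 7.425

Sum of squared deviations about the known mean: SS = (5.8−8)² + (10.2−8)² + (13.4−8)² + (8.8−8)² + (7.3−8)² + (14−8)² + (9.6−8)² = 78.53.
The Normal likelihood contributes (σ²)^(−n/2) exp(−SS/(2σ²)), so the posterior is Inverse-Gamma(α + n/2, β + SS/2) = Inverse-Gamma(5.5, 48.265).
The mode of Inverse-Gamma(a, b) is b/(a+1) = 48.265/6.5 ≈ 7.425.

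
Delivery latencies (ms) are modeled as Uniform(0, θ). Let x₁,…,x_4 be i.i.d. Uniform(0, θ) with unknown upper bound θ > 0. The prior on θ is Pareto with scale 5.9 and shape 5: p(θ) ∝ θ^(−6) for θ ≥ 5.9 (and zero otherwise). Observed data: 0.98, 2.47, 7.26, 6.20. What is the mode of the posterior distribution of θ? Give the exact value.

The Uniform(0, θ) likelihood is θ^(−n) for θ ≥ max(xᵢ), zero otherwise. Here max(xᵢ) = 7.26.
Posterior ∝ θ^(−6) · θ^(−4) = θ^(−10) on θ ≥ max(5.9, 7.26) = 7.26.
This density is strictly decreasing in θ, so the posterior mode lies at the lower boundary of the support.

θ̂_MAP = 7.26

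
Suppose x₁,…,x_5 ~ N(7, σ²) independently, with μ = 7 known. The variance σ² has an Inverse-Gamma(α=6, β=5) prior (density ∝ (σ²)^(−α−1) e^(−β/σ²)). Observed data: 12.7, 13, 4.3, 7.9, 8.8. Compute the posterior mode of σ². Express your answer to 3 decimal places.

σ̂²_MAP = 4.728

Sum of squared deviations about the known mean: SS = (12.7−7)² + (13−7)² + (4.3−7)² + (7.9−7)² + (8.8−7)² = 79.83.
The Normal likelihood contributes (σ²)^(−n/2) exp(−SS/(2σ²)), so the posterior is Inverse-Gamma(α + n/2, β + SS/2) = Inverse-Gamma(8.5, 44.915).
The mode of Inverse-Gamma(a, b) is b/(a+1) = 44.915/9.5 ≈ 4.728.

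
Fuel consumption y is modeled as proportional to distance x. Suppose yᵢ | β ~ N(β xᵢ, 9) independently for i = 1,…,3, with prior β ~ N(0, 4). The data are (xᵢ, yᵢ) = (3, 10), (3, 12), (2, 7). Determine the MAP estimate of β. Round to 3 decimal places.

β̂_MAP = 3.299

log p(β | y) = −Σ(yᵢ − βxᵢ)²/(2·9) − β²/(2·4) + const.
Setting the derivative to zero: Σxᵢ(yᵢ − βxᵢ)/9 − β/4 = 0, so β = Σxᵢyᵢ / (Σxᵢ² + σ²/τ²).
Σxᵢyᵢ = 3·10 + 3·12 + 2·7 = 80; Σxᵢ² = 22; σ²/τ² = 2.25.
β̂_MAP = 80 / (22 + 2.25) = 80/24.25 ≈ 3.299.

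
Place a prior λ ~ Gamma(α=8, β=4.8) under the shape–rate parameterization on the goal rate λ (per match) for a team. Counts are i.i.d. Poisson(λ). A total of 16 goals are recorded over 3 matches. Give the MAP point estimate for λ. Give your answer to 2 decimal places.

λ̂_MAP = 2.95

Σxᵢ = 16, n = 3.
Posterior ∝ λ^7e^(−4.8λ) · λ^16e^(−3λ) = λ^23e^(−7.8λ), i.e. Gamma(shape=24, rate=7.8).
The mode of a Gamma(a, b) with a ≥ 1 (shape–rate) is (a−1)/b = 23/7.8 ≈ 2.95.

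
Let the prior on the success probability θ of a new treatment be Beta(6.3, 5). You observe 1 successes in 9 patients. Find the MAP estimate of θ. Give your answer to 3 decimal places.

Prior: Beta(6.3, 5).
Data: 1 success in 9 trials. The binomial likelihood contributes θ(1−θ)^8, so the posterior is Beta(6.3+1, 5+8) = Beta(7.3, 13).
For Beta(a, b) with a, b > 1 the mode is (a−1)/(a+b−2) = 6.3/18.3 ≈ 0.344.

θ̂_MAP = 0.344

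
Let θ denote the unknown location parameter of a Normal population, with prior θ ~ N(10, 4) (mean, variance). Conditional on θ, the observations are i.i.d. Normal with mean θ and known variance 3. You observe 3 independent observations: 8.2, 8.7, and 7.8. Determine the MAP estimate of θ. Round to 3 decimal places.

n = 3; x̄ = (8.2 + 8.7 + 7.8)/3 = 24.7/3 = 247/30 ≈ 8.2333.
For a Normal prior and Normal likelihood with known variance, the posterior is Normal; its mode equals its mean, the precision-weighted average.
Prior precision 1/σ₀² = 1/4 = 0.25; data precision n/σ² = 3/3 = 1.
θ̂ = (0.25·10 + 1·(247/30)) / (0.25 + 1) = (161/15)/1.25 = 644/75 ≈ 8.587.

θ̂_MAP = 8.587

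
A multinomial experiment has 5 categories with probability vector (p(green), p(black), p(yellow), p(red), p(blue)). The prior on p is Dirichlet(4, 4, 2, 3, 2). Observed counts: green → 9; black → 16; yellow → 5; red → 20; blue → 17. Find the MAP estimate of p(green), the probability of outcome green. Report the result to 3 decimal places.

The posterior is Dirichlet(αᵢ + nᵢ) = Dirichlet(13, 20, 7, 23, 19).
For a Dirichlet(a₁,…,a_K) with all aᵢ > 1, the mode has j-th component (aⱼ − 1)/(Σaᵢ − K).
Here Σaᵢ = 82 and K = 5, so p(green) = (13 − 1)/(82 − 5) = 12/77 ≈ 0.156.

MAP estimate of p(green) = 0.156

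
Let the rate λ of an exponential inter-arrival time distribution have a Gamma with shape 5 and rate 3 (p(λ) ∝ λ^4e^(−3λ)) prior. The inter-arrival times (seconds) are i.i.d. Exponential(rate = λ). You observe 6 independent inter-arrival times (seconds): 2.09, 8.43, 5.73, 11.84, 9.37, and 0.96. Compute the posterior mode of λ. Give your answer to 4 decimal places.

λ̂_MAP = 0.2414

The Exponential(rate=λ) likelihood is ∝ λ^n e^(−λΣtᵢ). Here n = 6 and Σtᵢ = 2.09 + 8.43 + 5.73 + 11.84 + 9.37 + 0.96 = 38.42.
Posterior ∝ λ^4e^(−3λ) · λ^6e^(−38.42λ) = λ^10e^(−41.42λ), i.e. Gamma(11, 41.42).
Mode = (a−1)/b = 10/41.42 ≈ 0.2414.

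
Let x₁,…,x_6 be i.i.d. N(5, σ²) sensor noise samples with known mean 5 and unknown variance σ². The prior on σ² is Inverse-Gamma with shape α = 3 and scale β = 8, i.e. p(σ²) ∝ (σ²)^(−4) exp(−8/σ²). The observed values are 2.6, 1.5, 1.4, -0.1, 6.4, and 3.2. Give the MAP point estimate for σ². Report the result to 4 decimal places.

Sum of squared deviations about the known mean: SS = (2.6−5)² + (1.5−5)² + (1.4−5)² + (-0.1−5)² + (6.4−5)² + (3.2−5)² = 62.18.
The Normal likelihood contributes (σ²)^(−n/2) exp(−SS/(2σ²)), so the posterior is Inverse-Gamma(α + n/2, β + SS/2) = Inverse-Gamma(6, 39.09).
The mode of Inverse-Gamma(a, b) is b/(a+1) = 39.09/7 ≈ 5.5843.

σ̂²_MAP = 5.5843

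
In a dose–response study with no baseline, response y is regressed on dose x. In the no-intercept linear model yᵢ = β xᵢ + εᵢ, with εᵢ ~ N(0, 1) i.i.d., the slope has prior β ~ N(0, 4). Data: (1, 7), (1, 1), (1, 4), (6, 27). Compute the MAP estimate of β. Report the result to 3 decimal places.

log p(β | y) = −Σ(yᵢ − βxᵢ)²/(2·1) − β²/(2·4) + const.
Setting the derivative to zero: Σxᵢ(yᵢ − βxᵢ)/1 − β/4 = 0, so β = Σxᵢyᵢ / (Σxᵢ² + σ²/τ²).
Σxᵢyᵢ = 1·7 + 1·1 + 1·4 + 6·27 = 174; Σxᵢ² = 39; σ²/τ² = 0.25.
β̂_MAP = 174 / (39 + 0.25) = 174/39.25 ≈ 4.433.

β̂_MAP = 4.433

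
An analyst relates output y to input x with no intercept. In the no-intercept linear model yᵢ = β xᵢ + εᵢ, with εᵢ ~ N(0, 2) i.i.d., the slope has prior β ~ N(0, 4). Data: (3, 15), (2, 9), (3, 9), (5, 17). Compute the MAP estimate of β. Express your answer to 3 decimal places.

β̂_MAP = 3.684

log p(β | y) = −Σ(yᵢ − βxᵢ)²/(2·2) − β²/(2·4) + const.
Setting the derivative to zero: Σxᵢ(yᵢ − βxᵢ)/2 − β/4 = 0, so β = Σxᵢyᵢ / (Σxᵢ² + σ²/τ²).
Σxᵢyᵢ = 3·15 + 2·9 + 3·9 + 5·17 = 175; Σxᵢ² = 47; σ²/τ² = 0.5.
β̂_MAP = 175 / (47 + 0.5) = 175/47.5 ≈ 3.684.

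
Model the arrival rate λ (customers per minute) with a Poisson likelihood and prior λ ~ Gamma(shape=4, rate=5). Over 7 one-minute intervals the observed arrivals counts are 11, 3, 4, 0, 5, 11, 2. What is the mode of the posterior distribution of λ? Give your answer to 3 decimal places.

Σxᵢ = 11+3+4+0+5+11+2 = 36, with n = 7.
Posterior ∝ λ^3e^(−5λ) · λ^36e^(−7λ) = λ^39e^(−12λ), i.e. Gamma(shape=40, rate=12).
The mode of a Gamma(a, b) with a ≥ 1 (shape–rate) is (a−1)/b = 39/12 ≈ 3.250.

λ̂_MAP = 3.250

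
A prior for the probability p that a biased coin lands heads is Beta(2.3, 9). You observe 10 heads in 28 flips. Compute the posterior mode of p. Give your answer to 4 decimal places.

Prior: Beta(2.3, 9).
Data: 10 successes in 28 trials. The binomial likelihood contributes p^10(1−p)^18, so the posterior is Beta(2.3+10, 9+18) = Beta(12.3, 27).
For Beta(a, b) with a, b > 1 the mode is (a−1)/(a+b−2) = 11.3/37.3 ≈ 0.3029.

p̂_MAP = 0.3029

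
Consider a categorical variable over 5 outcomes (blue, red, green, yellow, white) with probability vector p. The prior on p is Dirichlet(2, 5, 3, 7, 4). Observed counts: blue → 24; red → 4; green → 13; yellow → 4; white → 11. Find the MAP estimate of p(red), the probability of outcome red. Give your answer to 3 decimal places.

MAP estimate of p(red) = 0.111

The posterior is Dirichlet(αᵢ + nᵢ) = Dirichlet(26, 9, 16, 11, 15).
For a Dirichlet(a₁,…,a_K) with all aᵢ > 1, the mode has j-th component (aⱼ − 1)/(Σaᵢ − K).
Here Σaᵢ = 77 and K = 5, so p(red) = (9 − 1)/(77 − 5) = 8/72 ≈ 0.111.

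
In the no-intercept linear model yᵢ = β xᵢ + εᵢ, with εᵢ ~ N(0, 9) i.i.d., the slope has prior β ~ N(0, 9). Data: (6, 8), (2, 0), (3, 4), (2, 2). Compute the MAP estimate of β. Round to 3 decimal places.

β̂_MAP = 1.185

log p(β | y) = −Σ(yᵢ − βxᵢ)²/(2·9) − β²/(2·9) + const.
Setting the derivative to zero: Σxᵢ(yᵢ − βxᵢ)/9 − β/9 = 0, so β = Σxᵢyᵢ / (Σxᵢ² + σ²/τ²).
Σxᵢyᵢ = 6·8 + 2·0 + 3·4 + 2·2 = 64; Σxᵢ² = 53; σ²/τ² = 1.
β̂_MAP = 64 / (53 + 1) = 64/54 ≈ 1.185.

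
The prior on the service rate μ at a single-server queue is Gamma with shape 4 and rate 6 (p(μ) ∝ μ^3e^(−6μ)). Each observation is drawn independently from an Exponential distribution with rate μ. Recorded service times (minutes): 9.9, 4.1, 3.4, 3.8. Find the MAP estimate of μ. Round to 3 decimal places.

μ̂_MAP = 0.257

The Exponential(rate=μ) likelihood is ∝ μ^n e^(−μΣtᵢ). Here n = 4 and Σtᵢ = 9.9 + 4.1 + 3.4 + 3.8 = 21.2.
Posterior ∝ μ^3e^(−6μ) · μ^4e^(−21.2μ) = μ^7e^(−27.2μ), i.e. Gamma(8, 27.2).
Mode = (a−1)/b = 7/27.2 ≈ 0.257.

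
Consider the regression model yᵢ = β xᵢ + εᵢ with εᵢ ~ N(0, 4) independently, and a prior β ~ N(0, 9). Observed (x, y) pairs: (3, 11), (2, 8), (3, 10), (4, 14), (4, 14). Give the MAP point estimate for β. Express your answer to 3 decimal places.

β̂_MAP = 3.508

log p(β | y) = −Σ(yᵢ − βxᵢ)²/(2·4) − β²/(2·9) + const.
Setting the derivative to zero: Σxᵢ(yᵢ − βxᵢ)/4 − β/9 = 0, so β = Σxᵢyᵢ / (Σxᵢ² + σ²/τ²).
Σxᵢyᵢ = 3·11 + 2·8 + 3·10 + 4·14 + 4·14 = 191; Σxᵢ² = 54; σ²/τ² = 4/9.
β̂_MAP = 191 / (54 + 4/9) = 191/(490/9) = 1719/490 ≈ 3.508.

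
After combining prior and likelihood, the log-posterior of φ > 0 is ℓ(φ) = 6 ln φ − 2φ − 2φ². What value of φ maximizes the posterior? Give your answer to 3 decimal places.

φ̂_MAP = 1.000

ℓ'(φ) = 6/φ − 2 − 4φ. Setting this to zero and multiplying by φ: 4φ² + 2φ − 6 = 0.
φ = (−2 + √(2² + 4·4·6)) / (2·4) = (−2 + √100) / 8 = (−2 + 10)/8 = 1.
ℓ''(φ) = −6/φ² − 4 < 0, confirming a maximum.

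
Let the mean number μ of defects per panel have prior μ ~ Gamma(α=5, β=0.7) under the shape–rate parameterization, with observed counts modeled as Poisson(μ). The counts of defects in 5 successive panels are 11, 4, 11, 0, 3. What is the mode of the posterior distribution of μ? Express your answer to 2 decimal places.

μ̂_MAP = 5.79

Σxᵢ = 11+4+11+0+3 = 29, with n = 5.
Posterior ∝ μ^4e^(−0.7μ) · μ^29e^(−5μ) = μ^33e^(−5.7μ), i.e. Gamma(shape=34, rate=5.7).
The mode of a Gamma(a, b) with a ≥ 1 (shape–rate) is (a−1)/b = 33/5.7 ≈ 5.79.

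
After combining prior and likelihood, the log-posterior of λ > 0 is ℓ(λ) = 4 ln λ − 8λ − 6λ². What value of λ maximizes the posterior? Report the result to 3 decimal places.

λ̂_MAP = 0.333

ℓ'(λ) = 4/λ − 8 − 12λ. Setting this to zero and multiplying by λ: 12λ² + 8λ − 4 = 0.
λ = (−8 + √(8² + 4·12·4)) / (2·12) = (−8 + √256) / 24 = (−8 + 16)/24 = 1/3.
ℓ''(λ) = −4/λ² − 12 < 0, confirming a maximum.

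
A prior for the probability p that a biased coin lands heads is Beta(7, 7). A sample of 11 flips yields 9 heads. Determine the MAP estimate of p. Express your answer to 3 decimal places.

Prior: Beta(7, 7).
Data: 9 successes in 11 trials. The binomial likelihood contributes p^9(1−p)^2, so the posterior is Beta(7+9, 7+2) = Beta(16, 9).
For Beta(a, b) with a, b > 1 the mode is (a−1)/(a+b−2) = 15/23 ≈ 0.652.

p̂_MAP = 0.652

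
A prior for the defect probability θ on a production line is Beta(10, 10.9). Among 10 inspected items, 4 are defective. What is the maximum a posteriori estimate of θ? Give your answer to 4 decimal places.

Prior: Beta(10, 10.9).
Data: 4 successes in 10 trials. The binomial likelihood contributes θ^4(1−θ)^6, so the posterior is Beta(10+4, 10.9+6) = Beta(14, 16.9).
For Beta(a, b) with a, b > 1 the mode is (a−1)/(a+b−2) = 13/28.9 ≈ 0.4498.

θ̂_MAP = 0.4498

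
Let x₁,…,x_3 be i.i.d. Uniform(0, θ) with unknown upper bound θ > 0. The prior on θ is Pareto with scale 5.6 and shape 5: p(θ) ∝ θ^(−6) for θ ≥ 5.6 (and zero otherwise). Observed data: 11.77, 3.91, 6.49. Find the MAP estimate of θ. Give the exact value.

θ̂_MAP = 11.77

The Uniform(0, θ) likelihood is θ^(−n) for θ ≥ max(xᵢ), zero otherwise. Here max(xᵢ) = 11.77.
Posterior ∝ θ^(−6) · θ^(−3) = θ^(−9) on θ ≥ max(5.6, 11.77) = 11.77.
This density is strictly decreasing in θ, so the posterior mode lies at the lower boundary of the support.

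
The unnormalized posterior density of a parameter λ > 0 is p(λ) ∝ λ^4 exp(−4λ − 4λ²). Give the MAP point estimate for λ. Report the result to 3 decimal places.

λ̂_MAP = 0.500

ℓ'(λ) = 4/λ − 4 − 8λ. Setting this to zero and multiplying by λ: 8λ² + 4λ − 4 = 0.
λ = (−4 + √(4² + 4·8·4)) / (2·8) = (−4 + √144) / 16 = (−4 + 12)/16 = 1/2.
ℓ''(λ) = −4/λ² − 8 < 0, confirming a maximum.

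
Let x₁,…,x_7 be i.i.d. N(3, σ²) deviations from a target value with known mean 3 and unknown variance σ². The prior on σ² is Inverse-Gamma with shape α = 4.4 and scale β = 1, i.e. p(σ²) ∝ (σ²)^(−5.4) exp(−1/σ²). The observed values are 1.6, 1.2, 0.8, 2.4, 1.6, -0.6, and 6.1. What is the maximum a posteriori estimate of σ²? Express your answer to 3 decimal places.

Sum of squared deviations about the known mean: SS = (1.6−3)² + (1.2−3)² + (0.8−3)² + (2.4−3)² + (1.6−3)² + (-0.6−3)² + (6.1−3)² = 34.93.
The Normal likelihood contributes (σ²)^(−n/2) exp(−SS/(2σ²)), so the posterior is Inverse-Gamma(α + n/2, β + SS/2) = Inverse-Gamma(7.9, 18.465).
The mode of Inverse-Gamma(a, b) is b/(a+1) = 18.465/8.9 ≈ 2.075.

σ̂²_MAP = 2.075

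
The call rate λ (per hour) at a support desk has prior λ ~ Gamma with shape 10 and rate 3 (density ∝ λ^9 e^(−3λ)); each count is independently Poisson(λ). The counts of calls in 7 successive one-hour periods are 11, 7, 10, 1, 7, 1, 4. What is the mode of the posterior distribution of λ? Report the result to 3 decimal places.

λ̂_MAP = 5.000

Σxᵢ = 11+7+10+1+7+1+4 = 41, with n = 7.
Posterior ∝ λ^9e^(−3λ) · λ^41e^(−7λ) = λ^50e^(−10λ), i.e. Gamma(shape=51, rate=10).
The mode of a Gamma(a, b) with a ≥ 1 (shape–rate) is (a−1)/b = 50/10 ≈ 5.000.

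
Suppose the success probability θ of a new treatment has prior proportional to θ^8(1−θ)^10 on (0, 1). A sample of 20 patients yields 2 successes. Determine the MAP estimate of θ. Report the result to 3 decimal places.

The prior density ∝ θ^8(1−θ)^10 is the kernel of Beta(9, 11).
Data: 2 successes in 20 trials. The binomial likelihood contributes θ^2(1−θ)^18, so the posterior is Beta(9+2, 11+18) = Beta(11, 29).
For Beta(a, b) with a, b > 1 the mode is (a−1)/(a+b−2) = 10/38 ≈ 0.263.

θ̂_MAP = 0.263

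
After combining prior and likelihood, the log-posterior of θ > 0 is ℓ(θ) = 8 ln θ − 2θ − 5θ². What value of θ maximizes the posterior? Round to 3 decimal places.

θ̂_MAP = 0.800

ℓ'(θ) = 8/θ − 2 − 10θ. Setting this to zero and multiplying by θ: 10θ² + 2θ − 8 = 0.
θ = (−2 + √(2² + 4·10·8)) / (2·10) = (−2 + √324) / 20 = (−2 + 18)/20 = 4/5.
ℓ''(θ) = −8/θ² − 10 < 0, confirming a maximum.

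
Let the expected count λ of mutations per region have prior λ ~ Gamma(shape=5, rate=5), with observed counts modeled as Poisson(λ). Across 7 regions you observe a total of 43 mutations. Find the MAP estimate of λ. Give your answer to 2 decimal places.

λ̂_MAP = 3.92

Σxᵢ = 43, n = 7.
Posterior ∝ λ^4e^(−5λ) · λ^43e^(−7λ) = λ^47e^(−12λ), i.e. Gamma(shape=48, rate=12).
The mode of a Gamma(a, b) with a ≥ 1 (shape–rate) is (a−1)/b = 47/12 ≈ 3.92.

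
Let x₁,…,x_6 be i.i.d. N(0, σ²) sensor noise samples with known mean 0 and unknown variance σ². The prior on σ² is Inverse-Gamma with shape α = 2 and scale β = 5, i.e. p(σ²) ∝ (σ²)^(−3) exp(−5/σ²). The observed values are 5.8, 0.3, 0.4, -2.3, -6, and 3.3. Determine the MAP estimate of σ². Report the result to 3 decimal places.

Sum of squared deviations about the known mean: SS = (5.8−0)² + (0.3−0)² + (0.4−0)² + (-2.3−0)² + (-6−0)² + (3.3−0)² = 86.07.
The Normal likelihood contributes (σ²)^(−n/2) exp(−SS/(2σ²)), so the posterior is Inverse-Gamma(α + n/2, β + SS/2) = Inverse-Gamma(5, 48.035).
The mode of Inverse-Gamma(a, b) is b/(a+1) = 48.035/6 ≈ 8.006.

σ̂²_MAP = 8.006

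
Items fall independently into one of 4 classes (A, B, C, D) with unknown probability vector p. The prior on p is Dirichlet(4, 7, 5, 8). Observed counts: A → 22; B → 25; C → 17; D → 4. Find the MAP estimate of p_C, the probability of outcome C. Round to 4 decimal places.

MAP estimate of p_C = 0.2386

The posterior is Dirichlet(αᵢ + nᵢ) = Dirichlet(26, 32, 22, 12).
For a Dirichlet(a₁,…,a_K) with all aᵢ > 1, the mode has j-th component (aⱼ − 1)/(Σaᵢ − K).
Here Σaᵢ = 92 and K = 4, so p_C = (22 − 1)/(92 − 4) = 21/88 ≈ 0.2386.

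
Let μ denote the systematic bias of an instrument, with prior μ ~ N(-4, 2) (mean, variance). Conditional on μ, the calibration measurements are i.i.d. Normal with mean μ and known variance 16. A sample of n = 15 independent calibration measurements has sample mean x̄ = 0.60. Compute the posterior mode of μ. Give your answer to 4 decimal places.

μ̂_MAP = -1.0000

n = 15, x̄ = 0.60.
For a Normal prior and Normal likelihood with known variance, the posterior is Normal; its mode equals its mean, the precision-weighted average.
Prior precision 1/σ₀² = 1/2 = 0.5; data precision n/σ² = 15/16 = 0.9375.
μ̂ = (0.5·(-4) + 0.9375·0.6) / (0.5 + 0.9375) = (-1.4375)/1.4375 = -1.0000.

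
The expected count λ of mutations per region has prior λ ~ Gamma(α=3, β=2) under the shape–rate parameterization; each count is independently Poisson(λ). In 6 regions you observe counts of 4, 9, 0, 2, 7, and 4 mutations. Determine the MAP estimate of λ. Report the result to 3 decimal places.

λ̂_MAP = 3.500

Σxᵢ = 4+9+0+2+7+4 = 26, with n = 6.
Posterior ∝ λ^2e^(−2λ) · λ^26e^(−6λ) = λ^28e^(−8λ), i.e. Gamma(shape=29, rate=8).
The mode of a Gamma(a, b) with a ≥ 1 (shape–rate) is (a−1)/b = 28/8 ≈ 3.500.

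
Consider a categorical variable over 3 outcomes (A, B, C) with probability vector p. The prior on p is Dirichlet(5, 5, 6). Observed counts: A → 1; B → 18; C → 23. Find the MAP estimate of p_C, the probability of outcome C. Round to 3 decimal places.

MAP estimate of p_C = 0.509

The posterior is Dirichlet(αᵢ + nᵢ) = Dirichlet(6, 23, 29).
For a Dirichlet(a₁,…,a_K) with all aᵢ > 1, the mode has j-th component (aⱼ − 1)/(Σaᵢ − K).
Here Σaᵢ = 58 and K = 3, so p_C = (29 − 1)/(58 − 3) = 28/55 ≈ 0.509.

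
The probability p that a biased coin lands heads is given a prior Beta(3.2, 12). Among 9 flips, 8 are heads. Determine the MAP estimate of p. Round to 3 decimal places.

Prior: Beta(3.2, 12).
Data: 8 successes in 9 trials. The binomial likelihood contributes p^8(1−p)^1, so the posterior is Beta(3.2+8, 12+1) = Beta(11.2, 13).
For Beta(a, b) with a, b > 1 the mode is (a−1)/(a+b−2) = 10.2/22.2 ≈ 0.459.

p̂_MAP = 0.459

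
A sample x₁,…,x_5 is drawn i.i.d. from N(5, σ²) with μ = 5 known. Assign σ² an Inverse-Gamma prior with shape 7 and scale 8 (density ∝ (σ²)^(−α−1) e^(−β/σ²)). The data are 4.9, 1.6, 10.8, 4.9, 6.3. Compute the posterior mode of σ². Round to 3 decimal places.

σ̂²_MAP = 2.996

Sum of squared deviations about the known mean: SS = (4.9−5)² + (1.6−5)² + (10.8−5)² + (4.9−5)² + (6.3−5)² = 46.91.
The Normal likelihood contributes (σ²)^(−n/2) exp(−SS/(2σ²)), so the posterior is Inverse-Gamma(α + n/2, β + SS/2) = Inverse-Gamma(9.5, 31.455).
The mode of Inverse-Gamma(a, b) is b/(a+1) = 31.455/10.5 ≈ 2.996.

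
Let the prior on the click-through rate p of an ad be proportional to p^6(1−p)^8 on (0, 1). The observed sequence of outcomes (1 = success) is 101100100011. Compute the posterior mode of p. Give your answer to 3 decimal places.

The prior density ∝ p^6(1−p)^8 is the kernel of Beta(7, 9).
Data: 6 successes in 12 trials (from the sequence). The binomial likelihood contributes p^6(1−p)^6, so the posterior is Beta(7+6, 9+6) = Beta(13, 15).
For Beta(a, b) with a, b > 1 the mode is (a−1)/(a+b−2) = 12/26 ≈ 0.462.

p̂_MAP = 0.462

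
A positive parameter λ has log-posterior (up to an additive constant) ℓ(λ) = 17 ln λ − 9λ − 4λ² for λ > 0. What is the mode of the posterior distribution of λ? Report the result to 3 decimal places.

λ̂_MAP = 1.000

ℓ'(λ) = 17/λ − 9 − 8λ. Setting this to zero and multiplying by λ: 8λ² + 9λ − 17 = 0.
λ = (−9 + √(9² + 4·8·17)) / (2·8) = (−9 + √625) / 16 = (−9 + 25)/16 = 1.
ℓ''(λ) = −17/λ² − 8 < 0, confirming a maximum.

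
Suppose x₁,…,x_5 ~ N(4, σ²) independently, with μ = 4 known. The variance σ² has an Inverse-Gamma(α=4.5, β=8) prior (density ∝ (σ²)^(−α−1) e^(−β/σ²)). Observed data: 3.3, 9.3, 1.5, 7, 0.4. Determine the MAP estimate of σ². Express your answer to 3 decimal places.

Sum of squared deviations about the known mean: SS = (3.3−4)² + (9.3−4)² + (1.5−4)² + (7−4)² + (0.4−4)² = 56.79.
The Normal likelihood contributes (σ²)^(−n/2) exp(−SS/(2σ²)), so the posterior is Inverse-Gamma(α + n/2, β + SS/2) = Inverse-Gamma(7, 36.395).
The mode of Inverse-Gamma(a, b) is b/(a+1) = 36.395/8 ≈ 4.549.

σ̂²_MAP = 4.549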